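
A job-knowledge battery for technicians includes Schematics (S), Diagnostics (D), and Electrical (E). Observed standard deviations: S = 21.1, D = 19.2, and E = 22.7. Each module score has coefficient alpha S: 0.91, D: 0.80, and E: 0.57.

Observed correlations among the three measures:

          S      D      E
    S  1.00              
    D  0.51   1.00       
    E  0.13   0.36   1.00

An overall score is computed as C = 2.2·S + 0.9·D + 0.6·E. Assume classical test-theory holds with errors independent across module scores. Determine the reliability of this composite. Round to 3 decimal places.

0.912

Var(C) = 2.2²·21.1² + 0.9²·19.2² + 0.6²·22.7² + 2·[1.98·21.1·19.2·0.51 + 1.32·21.1·22.7·0.13 + 0.54·19.2·22.7·0.36] = 2638.92 + 1152.02 = 3790.94.
With uncorrelated errors the cross-covariances are all true-score covariance, so they carry over unchanged; only the diagonal terms shrink to ρᵢσᵢ².
True-score variance = [2.2²·21.1²·0.91 + 0.9²·19.2²·0.80 + 0.6²·22.7²·0.57] + 1152.02 = 2305.5 + 1152.02 = 3457.52.
Reliability = 3457.52 / 3790.94 = 0.912.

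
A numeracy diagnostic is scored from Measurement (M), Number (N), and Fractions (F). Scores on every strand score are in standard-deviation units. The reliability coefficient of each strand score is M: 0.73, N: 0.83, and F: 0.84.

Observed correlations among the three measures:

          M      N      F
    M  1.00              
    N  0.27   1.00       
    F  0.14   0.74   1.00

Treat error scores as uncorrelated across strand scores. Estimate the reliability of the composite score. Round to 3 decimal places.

0.887

Var(M+N+F) = 3 + 2·[0.27 + 0.14 + 0.74] = 3 + 2.3 = 5.3.
Under uncorrelated errors the observed covariances equal the true-score covariances, so only the own-variance terms attenuate.
True-score variance = [0.73 + 0.83 + 0.84] + 2.3 = 2.4 + 2.3 = 4.7.
Reliability = 4.7 / 5.3 = 0.887.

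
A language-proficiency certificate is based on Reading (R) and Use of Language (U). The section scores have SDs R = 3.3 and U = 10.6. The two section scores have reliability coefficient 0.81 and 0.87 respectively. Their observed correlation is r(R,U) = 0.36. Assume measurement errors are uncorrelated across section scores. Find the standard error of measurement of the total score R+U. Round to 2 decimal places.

4.08

Var(total) = 123.25 + 25.1856 = 148.436.
True-score variance = 106.574 + 25.1856 = 131.76, so reliability = 0.8877.
Error variance = 148.436 − 131.76 = 16.6759; SEM = √16.6759 = 4.08.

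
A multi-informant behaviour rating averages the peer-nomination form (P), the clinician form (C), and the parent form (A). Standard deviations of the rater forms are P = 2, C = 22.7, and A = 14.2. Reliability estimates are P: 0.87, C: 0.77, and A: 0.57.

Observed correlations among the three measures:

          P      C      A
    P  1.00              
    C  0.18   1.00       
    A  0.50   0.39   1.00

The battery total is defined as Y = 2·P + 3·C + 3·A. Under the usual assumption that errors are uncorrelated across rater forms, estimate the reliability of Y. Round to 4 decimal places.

Var(Y) = 2²·2² + 3²·22.7² + 3²·14.2² + 2·[6·2·22.7·0.18 + 6·2·14.2·0.50 + 9·22.7·14.2·0.39] = 6468.37 + 2531.29 = 8999.66.
With uncorrelated errors the cross-covariances are all true-score covariance, so they carry over unchanged; only the diagonal terms shrink to ρᵢσᵢ².
True-score variance = [2²·2²·0.87 + 3²·22.7²·0.77 + 3²·14.2²·0.57] + 2531.29 = 4619.29 + 2531.29 = 7150.58.
Reliability = 7150.58 / 8999.66 = 0.7945.

0.7945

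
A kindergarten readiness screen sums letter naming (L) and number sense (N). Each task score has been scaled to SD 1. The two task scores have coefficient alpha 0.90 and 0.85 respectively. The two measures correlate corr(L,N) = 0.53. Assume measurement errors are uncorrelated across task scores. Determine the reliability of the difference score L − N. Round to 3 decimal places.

Var(L−N) = 1 + 1 − 2·0.53 = 2 − 1.06 = 0.94.
Under uncorrelated errors the observed covariances equal the true-score covariances, so only the own-variance terms attenuate.
True-score variance = [0.90 + 0.85] − 1.06 = 1.75 − 1.06 = 0.69.
Reliability = 0.69 / 0.94 = 0.734.

0.734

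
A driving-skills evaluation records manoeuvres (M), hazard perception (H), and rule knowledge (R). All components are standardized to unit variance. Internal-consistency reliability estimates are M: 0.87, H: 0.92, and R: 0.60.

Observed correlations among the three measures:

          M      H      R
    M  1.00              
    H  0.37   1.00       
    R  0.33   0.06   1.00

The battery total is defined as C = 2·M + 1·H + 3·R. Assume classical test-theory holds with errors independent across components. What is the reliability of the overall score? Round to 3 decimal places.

0.788

Var(C) = 2² + 1 + 3² + 2·[2·0.37 + 6·0.33 + 3·0.06] = 14 + 5.8 = 19.8.
With uncorrelated errors the cross-covariances are all true-score covariance, so they carry over unchanged; only the diagonal terms shrink to ρᵢσᵢ².
True-score variance = [2²·0.87 + 0.92 + 3²·0.60] + 5.8 = 9.8 + 5.8 = 15.6.
Reliability = 15.6 / 19.8 = 0.788.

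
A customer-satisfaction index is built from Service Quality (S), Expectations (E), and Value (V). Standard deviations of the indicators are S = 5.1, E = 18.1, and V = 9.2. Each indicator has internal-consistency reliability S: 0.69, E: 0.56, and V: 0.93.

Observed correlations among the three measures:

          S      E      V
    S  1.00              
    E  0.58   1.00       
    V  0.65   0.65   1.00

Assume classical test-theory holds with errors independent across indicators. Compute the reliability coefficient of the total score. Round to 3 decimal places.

Var(S+E+V) = 5.1² + 18.1² + 9.2² + 2·[5.1·18.1·0.58 + 5.1·9.2·0.65 + 18.1·9.2·0.65] = 438.26 + 384.552 = 822.812.
Under uncorrelated errors the observed covariances equal the true-score covariances, so only the own-variance terms attenuate.
True-score variance = [5.1²·0.69 + 18.1²·0.56 + 9.2²·0.93] + 384.552 = 280.124 + 384.552 = 664.675.
Reliability = 664.675 / 822.812 = 0.808.

0.808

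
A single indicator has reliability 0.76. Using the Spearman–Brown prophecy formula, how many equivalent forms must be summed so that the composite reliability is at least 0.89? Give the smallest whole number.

3

k ≥ ρ*(1−ρ₁)/(ρ₁(1−ρ*)) = 0.89·0.24 / (0.76·0.11) = 2.555.
Smallest integer k = 3.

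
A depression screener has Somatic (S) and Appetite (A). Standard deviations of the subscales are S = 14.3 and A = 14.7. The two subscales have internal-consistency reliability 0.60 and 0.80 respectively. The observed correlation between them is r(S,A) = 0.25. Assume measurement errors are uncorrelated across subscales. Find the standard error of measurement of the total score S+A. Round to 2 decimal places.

Var(total) = 420.58 + 105.105 = 525.685.
True-score variance = 295.566 + 105.105 = 400.671, so reliability = 0.7622.
Error variance = 525.685 − 400.671 = 125.014; SEM = √125.014 = 11.18.

11.18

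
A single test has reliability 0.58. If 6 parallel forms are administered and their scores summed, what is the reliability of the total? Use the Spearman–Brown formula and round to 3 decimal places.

0.892

ρ_k = kρ / (1 + (k−1)ρ) = 6·0.58 / (1 + 5·0.58) = 3.480 / 3.900 = 0.892.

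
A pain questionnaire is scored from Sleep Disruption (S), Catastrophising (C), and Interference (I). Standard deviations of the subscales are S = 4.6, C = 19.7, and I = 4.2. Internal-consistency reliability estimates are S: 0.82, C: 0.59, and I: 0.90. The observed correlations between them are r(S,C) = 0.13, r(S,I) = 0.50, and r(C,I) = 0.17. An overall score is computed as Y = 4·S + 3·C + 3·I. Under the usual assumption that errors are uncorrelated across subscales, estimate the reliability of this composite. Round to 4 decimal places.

Var(Y) = 4²·4.6² + 3²·19.7² + 3²·4.2² + 2·[12·4.6·19.7·0.13 + 12·4.6·4.2·0.50 + 9·19.7·4.2·0.17] = 3990.13 + 767.759 = 4757.89.
Because errors are independent across components, Cov(Tᵢ,Tⱼ) = Cov(Xᵢ,Xⱼ); the off-diagonal part of the true-score variance is the same as above.
True-score variance = [4²·4.6²·0.82 + 3²·19.7²·0.59 + 3²·4.2²·0.90] + 767.759 = 2481.26 + 767.759 = 3249.02.
Reliability = 3249.02 / 4757.89 = 0.6829.

0.6829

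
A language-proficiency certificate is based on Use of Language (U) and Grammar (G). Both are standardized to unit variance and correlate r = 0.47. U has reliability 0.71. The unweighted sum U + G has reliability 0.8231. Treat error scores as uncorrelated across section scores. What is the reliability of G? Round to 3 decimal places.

0.770

Var(U+G) = 2 + 2·0.47 = 2.940.
True-score variance = ρ_U + ρ_G + 2·0.47, so 0.8231 = (0.71 + ρ_G + 0.94) / 2.940.
ρ_G = 0.8231·2.940 − 0.71 − 0.94 = 0.770.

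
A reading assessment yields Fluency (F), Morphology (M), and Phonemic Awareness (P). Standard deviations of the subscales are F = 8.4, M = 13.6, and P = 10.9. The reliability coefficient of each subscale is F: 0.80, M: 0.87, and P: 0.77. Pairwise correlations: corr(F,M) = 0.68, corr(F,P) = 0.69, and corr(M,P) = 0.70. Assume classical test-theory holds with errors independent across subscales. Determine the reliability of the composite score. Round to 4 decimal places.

Var(F+M+P) = 8.4² + 13.6² + 10.9² + 2·[8.4·13.6·0.68 + 8.4·10.9·0.69 + 13.6·10.9·0.70] = 374.33 + 489.255 = 863.585.
Because errors are independent across components, Cov(Tᵢ,Tⱼ) = Cov(Xᵢ,Xⱼ); the off-diagonal part of the true-score variance is the same as above.
True-score variance = [8.4²·0.80 + 13.6²·0.87 + 10.9²·0.77] + 489.255 = 308.847 + 489.255 = 798.102.
Reliability = 798.102 / 863.585 = 0.9242.

0.9242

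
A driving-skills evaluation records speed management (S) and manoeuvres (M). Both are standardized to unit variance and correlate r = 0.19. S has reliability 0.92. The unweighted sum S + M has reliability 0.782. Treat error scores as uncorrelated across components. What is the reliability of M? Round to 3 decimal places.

Var(S+M) = 2 + 2·0.19 = 2.380.
True-score variance = ρ_S + ρ_M + 2·0.19, so 0.782 = (0.92 + ρ_M + 0.38) / 2.380.
ρ_M = 0.782·2.380 − 0.92 − 0.38 = 0.561.

0.561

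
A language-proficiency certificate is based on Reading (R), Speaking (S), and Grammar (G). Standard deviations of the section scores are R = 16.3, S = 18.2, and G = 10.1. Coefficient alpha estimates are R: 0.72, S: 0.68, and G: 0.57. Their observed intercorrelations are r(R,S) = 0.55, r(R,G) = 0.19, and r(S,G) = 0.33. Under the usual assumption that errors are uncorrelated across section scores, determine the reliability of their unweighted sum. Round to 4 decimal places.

0.8145

Var(R+S+G) = 16.3² + 18.2² + 10.1² + 2·[16.3·18.2·0.55 + 16.3·10.1·0.19 + 18.2·10.1·0.33] = 698.94 + 510.207 = 1209.15.
With uncorrelated errors the cross-covariances are all true-score covariance, so they carry over unchanged; only the diagonal terms shrink to ρᵢσᵢ².
True-score variance = [16.3²·0.72 + 18.2²·0.68 + 10.1²·0.57] + 510.207 = 474.686 + 510.207 = 984.892.
Reliability = 984.892 / 1209.15 = 0.8145.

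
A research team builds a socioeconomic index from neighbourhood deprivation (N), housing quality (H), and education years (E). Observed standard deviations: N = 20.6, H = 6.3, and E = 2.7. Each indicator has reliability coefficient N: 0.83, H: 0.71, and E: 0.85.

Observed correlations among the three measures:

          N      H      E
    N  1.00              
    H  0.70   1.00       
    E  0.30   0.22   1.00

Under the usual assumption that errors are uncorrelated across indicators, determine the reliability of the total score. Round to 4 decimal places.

Var(N+H+E) = 20.6² + 6.3² + 2.7² + 2·[20.6·6.3·0.70 + 20.6·2.7·0.30 + 6.3·2.7·0.22] = 471.34 + 222.548 = 693.888.
With uncorrelated errors the cross-covariances are all true-score covariance, so they carry over unchanged; only the diagonal terms shrink to ρᵢσᵢ².
True-score variance = [20.6²·0.83 + 6.3²·0.71 + 2.7²·0.85] + 222.548 = 386.595 + 222.548 = 609.144.
Reliability = 609.144 / 693.888 = 0.8779.

0.8779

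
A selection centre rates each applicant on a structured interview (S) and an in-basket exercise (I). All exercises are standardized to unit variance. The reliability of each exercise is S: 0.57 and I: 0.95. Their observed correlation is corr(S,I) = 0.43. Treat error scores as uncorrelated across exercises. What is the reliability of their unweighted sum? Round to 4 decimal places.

Var(S+I) = 2 + 2·[0.43] = 2 + 0.86 = 2.86.
Because errors are independent across components, Cov(Tᵢ,Tⱼ) = Cov(Xᵢ,Xⱼ); the off-diagonal part of the true-score variance is the same as above.
True-score variance = [0.57 + 0.95] + 0.86 = 1.52 + 0.86 = 2.38.
Reliability = 2.38 / 2.86 = 0.8322.

0.8322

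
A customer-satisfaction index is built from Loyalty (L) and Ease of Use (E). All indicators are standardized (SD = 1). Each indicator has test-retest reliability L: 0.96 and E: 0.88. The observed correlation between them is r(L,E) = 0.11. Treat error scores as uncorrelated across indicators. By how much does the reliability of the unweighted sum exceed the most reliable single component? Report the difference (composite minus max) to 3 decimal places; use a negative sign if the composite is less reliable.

-0.032

Var(sum) = 2 + 0.22 = 2.22; true-score variance = 1.84 + 0.22 = 2.06; composite reliability = 0.9279.
Max component reliability = 0.9600.
Difference = 0.9279 − 0.9600 = -0.032.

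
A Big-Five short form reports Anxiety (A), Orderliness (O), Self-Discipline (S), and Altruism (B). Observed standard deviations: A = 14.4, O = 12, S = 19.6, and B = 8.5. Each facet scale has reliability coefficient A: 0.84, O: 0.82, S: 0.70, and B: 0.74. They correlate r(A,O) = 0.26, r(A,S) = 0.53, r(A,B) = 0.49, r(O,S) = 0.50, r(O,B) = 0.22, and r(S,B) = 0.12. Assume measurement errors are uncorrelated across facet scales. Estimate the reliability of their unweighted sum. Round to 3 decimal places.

Var(A+O+S+B) = 14.4² + 12² + 19.6² + 8.5² + 2·[14.4·12·0.26 + 14.4·19.6·0.53 + 14.4·8.5·0.49 + 12·19.6·0.50 + 12·8.5·0.22 + 19.6·8.5·0.12] = 807.77 + 829.046 = 1636.82.
Under uncorrelated errors the observed covariances equal the true-score covariances, so only the own-variance terms attenuate.
True-score variance = [14.4²·0.84 + 12²·0.82 + 19.6²·0.70 + 8.5²·0.74] + 829.046 = 614.639 + 829.046 = 1443.69.
Reliability = 1443.69 / 1636.82 = 0.882.

0.882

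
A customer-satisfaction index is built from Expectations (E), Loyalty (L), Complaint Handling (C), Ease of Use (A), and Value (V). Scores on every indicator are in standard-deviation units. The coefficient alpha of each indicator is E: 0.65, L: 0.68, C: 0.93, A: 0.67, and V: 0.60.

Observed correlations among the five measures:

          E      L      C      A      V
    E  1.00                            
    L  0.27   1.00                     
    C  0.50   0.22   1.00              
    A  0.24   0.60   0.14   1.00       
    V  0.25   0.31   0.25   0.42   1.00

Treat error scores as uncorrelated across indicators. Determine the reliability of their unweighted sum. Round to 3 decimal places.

Var(E+L+C+A+V) = 5 + 2·[0.27 + 0.50 + 0.24 + 0.25 + 0.22 + 0.60 + 0.31 + 0.14 + 0.25 + 0.42] = 5 + 6.4 = 11.4.
Because errors are independent across components, Cov(Tᵢ,Tⱼ) = Cov(Xᵢ,Xⱼ); the off-diagonal part of the true-score variance is the same as above.
True-score variance = [0.65 + 0.68 + 0.93 + 0.67 + 0.60] + 6.4 = 3.53 + 6.4 = 9.93.
Reliability = 9.93 / 11.4 = 0.871.

0.871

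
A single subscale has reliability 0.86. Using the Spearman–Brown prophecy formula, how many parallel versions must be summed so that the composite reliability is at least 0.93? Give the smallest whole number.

k ≥ ρ*(1−ρ₁)/(ρ₁(1−ρ*)) = 0.93·0.14 / (0.86·0.07) = 2.163.
Smallest integer k = 3.

3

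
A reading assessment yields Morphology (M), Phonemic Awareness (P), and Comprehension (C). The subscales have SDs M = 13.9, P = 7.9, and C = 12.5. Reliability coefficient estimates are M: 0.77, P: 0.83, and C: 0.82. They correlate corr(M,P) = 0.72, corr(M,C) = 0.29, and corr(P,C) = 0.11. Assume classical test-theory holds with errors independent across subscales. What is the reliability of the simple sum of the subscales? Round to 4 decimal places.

Var(M+P+C) = 13.9² + 7.9² + 12.5² + 2·[13.9·7.9·0.72 + 13.9·12.5·0.29 + 7.9·12.5·0.11] = 411.87 + 280.626 = 692.496.
With uncorrelated errors the cross-covariances are all true-score covariance, so they carry over unchanged; only the diagonal terms shrink to ρᵢσᵢ².
True-score variance = [13.9²·0.77 + 7.9²·0.83 + 12.5²·0.82] + 280.626 = 328.697 + 280.626 = 609.323.
Reliability = 609.323 / 692.496 = 0.8799.

0.8799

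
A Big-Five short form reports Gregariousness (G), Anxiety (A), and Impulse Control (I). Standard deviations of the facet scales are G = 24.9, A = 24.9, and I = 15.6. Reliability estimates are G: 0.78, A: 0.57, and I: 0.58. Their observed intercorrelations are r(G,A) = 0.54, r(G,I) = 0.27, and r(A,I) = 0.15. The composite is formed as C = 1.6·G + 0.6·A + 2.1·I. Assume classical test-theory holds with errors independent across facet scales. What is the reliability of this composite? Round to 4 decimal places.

0.7954

Var(C) = 1.6²·24.9² + 0.6²·24.9² + 2.1²·15.6² + 2·[0.96·24.9·24.9·0.54 + 3.36·24.9·15.6·0.27 + 1.26·24.9·15.6·0.15] = 2883.65 + 1494.44 = 4378.09.
With uncorrelated errors the cross-covariances are all true-score covariance, so they carry over unchanged; only the diagonal terms shrink to ρᵢσᵢ².
True-score variance = [1.6²·24.9²·0.78 + 0.6²·24.9²·0.57 + 2.1²·15.6²·0.58] + 1494.44 = 1987.73 + 1494.44 = 3482.17.
Reliability = 3482.17 / 4378.09 = 0.7954.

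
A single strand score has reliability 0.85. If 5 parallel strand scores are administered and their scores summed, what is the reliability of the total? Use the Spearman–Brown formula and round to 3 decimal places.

0.966

ρ_k = kρ / (1 + (k−1)ρ) = 5·0.85 / (1 + 4·0.85) = 4.250 / 4.400 = 0.966.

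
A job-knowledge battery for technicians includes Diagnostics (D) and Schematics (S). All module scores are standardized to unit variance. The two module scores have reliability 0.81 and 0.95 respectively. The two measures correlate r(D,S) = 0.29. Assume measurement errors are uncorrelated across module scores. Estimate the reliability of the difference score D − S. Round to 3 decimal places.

0.831

Var(D−S) = 1 + 1 − 2·0.29 = 2 − 0.58 = 1.42.
With uncorrelated errors the cross-covariances are all true-score covariance, so they carry over unchanged; only the diagonal terms shrink to ρᵢσᵢ².
True-score variance = [0.81 + 0.95] − 0.58 = 1.76 − 0.58 = 1.18.
Reliability = 1.18 / 1.42 = 0.831.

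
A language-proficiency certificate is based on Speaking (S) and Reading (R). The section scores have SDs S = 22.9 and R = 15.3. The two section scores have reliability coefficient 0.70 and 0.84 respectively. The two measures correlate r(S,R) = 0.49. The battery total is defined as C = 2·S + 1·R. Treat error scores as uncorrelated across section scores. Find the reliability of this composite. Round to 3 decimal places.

0.779

Var(C) = 2²·22.9² + 15.3² + 2·[2·22.9·15.3·0.49] = 2331.73 + 686.725 = 3018.46.
With uncorrelated errors the cross-covariances are all true-score covariance, so they carry over unchanged; only the diagonal terms shrink to ρᵢσᵢ².
True-score variance = [2²·22.9²·0.70 + 15.3²·0.84] + 686.725 = 1664.98 + 686.725 = 2351.71.
Reliability = 2351.71 / 3018.46 = 0.779.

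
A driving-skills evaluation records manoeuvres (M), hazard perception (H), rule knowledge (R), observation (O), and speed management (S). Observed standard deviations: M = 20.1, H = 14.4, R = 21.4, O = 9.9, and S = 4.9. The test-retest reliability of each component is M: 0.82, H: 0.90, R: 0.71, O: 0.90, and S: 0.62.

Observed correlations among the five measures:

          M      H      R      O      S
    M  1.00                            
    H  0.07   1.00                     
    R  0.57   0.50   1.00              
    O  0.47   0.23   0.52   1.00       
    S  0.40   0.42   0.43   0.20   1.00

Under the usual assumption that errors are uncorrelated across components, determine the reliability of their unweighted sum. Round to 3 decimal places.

Var(M+H+R+O+S) = 20.1² + 14.4² + 21.4² + 9.9² + 4.9² + 2·[20.1·14.4·0.07 + 20.1·21.4·0.57 + 20.1·9.9·0.47 + 20.1·4.9·0.40 + 14.4·21.4·0.50 + 14.4·9.9·0.23 + 14.4·4.9·0.42 + 21.4·9.9·0.52 + 21.4·4.9·0.43 + 9.9·4.9·0.20] = 1191.35 + 1559.65 = 2751.
With uncorrelated errors the cross-covariances are all true-score covariance, so they carry over unchanged; only the diagonal terms shrink to ρᵢσᵢ².
True-score variance = [20.1²·0.82 + 14.4²·0.90 + 21.4²·0.71 + 9.9²·0.90 + 4.9²·0.62] + 1559.65 = 946.159 + 1559.65 = 2505.81.
Reliability = 2505.81 / 2751 = 0.911.

0.911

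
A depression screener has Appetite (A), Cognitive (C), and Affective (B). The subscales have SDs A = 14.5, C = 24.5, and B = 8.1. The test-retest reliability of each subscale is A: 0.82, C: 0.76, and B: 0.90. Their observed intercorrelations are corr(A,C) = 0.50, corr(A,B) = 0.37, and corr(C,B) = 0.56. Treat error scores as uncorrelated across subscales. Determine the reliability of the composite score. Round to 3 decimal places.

0.878

Var(A+C+B) = 14.5² + 24.5² + 8.1² + 2·[14.5·24.5·0.50 + 14.5·8.1·0.37 + 24.5·8.1·0.56] = 876.11 + 664.427 = 1540.54.
With uncorrelated errors the cross-covariances are all true-score covariance, so they carry over unchanged; only the diagonal terms shrink to ρᵢσᵢ².
True-score variance = [14.5²·0.82 + 24.5²·0.76 + 8.1²·0.90] + 664.427 = 687.644 + 664.427 = 1352.07.
Reliability = 1352.07 / 1540.54 = 0.878.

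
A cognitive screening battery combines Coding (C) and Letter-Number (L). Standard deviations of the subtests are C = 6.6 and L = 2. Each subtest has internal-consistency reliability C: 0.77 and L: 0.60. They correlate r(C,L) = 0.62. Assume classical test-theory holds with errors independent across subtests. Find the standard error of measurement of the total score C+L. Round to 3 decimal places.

Var(total) = 47.56 + 16.368 = 63.928.
True-score variance = 35.9412 + 16.368 = 52.3092, so reliability = 0.8183.
Error variance = 63.928 − 52.3092 = 11.6188; SEM = √11.6188 = 3.409.

3.409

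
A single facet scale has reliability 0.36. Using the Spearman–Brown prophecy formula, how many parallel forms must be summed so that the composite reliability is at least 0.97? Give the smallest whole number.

k ≥ ρ*(1−ρ₁)/(ρ₁(1−ρ*)) = 0.97·0.64 / (0.36·0.03) = 57.481.
Smallest integer k = 58.

58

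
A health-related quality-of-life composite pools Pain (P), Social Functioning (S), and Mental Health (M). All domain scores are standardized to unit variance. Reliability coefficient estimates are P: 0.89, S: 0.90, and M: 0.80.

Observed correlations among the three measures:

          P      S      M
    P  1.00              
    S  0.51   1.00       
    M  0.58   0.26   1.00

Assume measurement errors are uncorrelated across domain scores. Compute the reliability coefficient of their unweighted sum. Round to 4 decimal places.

0.9281

Var(P+S+M) = 3 + 2·[0.51 + 0.58 + 0.26] = 3 + 2.7 = 5.7.
Because errors are independent across components, Cov(Tᵢ,Tⱼ) = Cov(Xᵢ,Xⱼ); the off-diagonal part of the true-score variance is the same as above.
True-score variance = [0.89 + 0.90 + 0.80] + 2.7 = 2.59 + 2.7 = 5.29.
Reliability = 5.29 / 5.7 = 0.9281.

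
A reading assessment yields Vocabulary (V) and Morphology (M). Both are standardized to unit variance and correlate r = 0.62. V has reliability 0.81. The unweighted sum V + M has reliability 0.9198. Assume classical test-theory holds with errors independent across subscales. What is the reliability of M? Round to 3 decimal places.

0.930

Var(V+M) = 2 + 2·0.62 = 3.240.
True-score variance = ρ_V + ρ_M + 2·0.62, so 0.9198 = (0.81 + ρ_M + 1.24) / 3.240.
ρ_M = 0.9198·3.240 − 0.81 − 1.24 = 0.930.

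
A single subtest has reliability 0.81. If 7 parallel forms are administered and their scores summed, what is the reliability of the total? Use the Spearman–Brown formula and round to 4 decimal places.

ρ_k = kρ / (1 + (k−1)ρ) = 7·0.81 / (1 + 6·0.81) = 5.670 / 5.860 = 0.9676.

0.9676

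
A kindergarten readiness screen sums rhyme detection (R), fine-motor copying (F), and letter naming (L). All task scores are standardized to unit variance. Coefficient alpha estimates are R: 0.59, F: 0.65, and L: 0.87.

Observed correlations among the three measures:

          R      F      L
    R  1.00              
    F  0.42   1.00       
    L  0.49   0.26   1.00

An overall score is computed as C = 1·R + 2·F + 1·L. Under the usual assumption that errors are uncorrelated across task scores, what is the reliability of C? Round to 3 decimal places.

0.800

Var(C) = 1 + 2² + 1 + 2·[2·0.42 + 0.49 + 2·0.26] = 6 + 3.7 = 9.7.
Under uncorrelated errors the observed covariances equal the true-score covariances, so only the own-variance terms attenuate.
True-score variance = [0.59 + 2²·0.65 + 0.87] + 3.7 = 4.06 + 3.7 = 7.76.
Reliability = 7.76 / 9.7 = 0.800.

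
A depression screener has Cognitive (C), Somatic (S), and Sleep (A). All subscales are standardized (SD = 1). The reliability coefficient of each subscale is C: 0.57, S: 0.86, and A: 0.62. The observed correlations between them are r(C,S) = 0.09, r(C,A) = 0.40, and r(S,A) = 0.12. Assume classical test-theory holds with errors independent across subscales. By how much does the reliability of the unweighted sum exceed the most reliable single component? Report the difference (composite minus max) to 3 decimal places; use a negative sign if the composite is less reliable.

-0.085

Var(sum) = 3 + 1.22 = 4.22; true-score variance = 2.05 + 1.22 = 3.27; composite reliability = 0.7749.
Max component reliability = 0.8600.
Difference = 0.7749 − 0.8600 = -0.085.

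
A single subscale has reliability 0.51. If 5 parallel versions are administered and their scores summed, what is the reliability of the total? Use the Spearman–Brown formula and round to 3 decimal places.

0.839

ρ_k = kρ / (1 + (k−1)ρ) = 5·0.51 / (1 + 4·0.51) = 2.550 / 3.040 = 0.839.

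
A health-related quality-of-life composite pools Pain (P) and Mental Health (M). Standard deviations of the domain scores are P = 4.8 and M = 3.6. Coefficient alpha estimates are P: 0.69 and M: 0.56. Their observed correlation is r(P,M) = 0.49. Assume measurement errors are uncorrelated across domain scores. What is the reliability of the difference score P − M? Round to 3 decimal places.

Var(P−M) = 4.8² + 3.6² − 2·4.8·3.6·0.49 = 36 − 16.9344 = 19.0656.
With uncorrelated errors the cross-covariances are all true-score covariance, so they carry over unchanged; only the diagonal terms shrink to ρᵢσᵢ².
True-score variance = [4.8²·0.69 + 3.6²·0.56] − 16.9344 = 23.1552 − 16.9344 = 6.2208.
Reliability = 6.2208 / 19.0656 = 0.326.

0.326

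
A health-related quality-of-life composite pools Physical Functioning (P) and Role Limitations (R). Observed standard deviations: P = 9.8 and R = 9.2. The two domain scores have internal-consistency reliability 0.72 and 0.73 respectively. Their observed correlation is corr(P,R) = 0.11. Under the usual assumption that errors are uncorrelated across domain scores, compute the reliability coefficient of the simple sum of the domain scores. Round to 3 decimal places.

Var(P+R) = 9.8² + 9.2² + 2·[9.8·9.2·0.11] = 180.68 + 19.8352 = 200.515.
With uncorrelated errors the cross-covariances are all true-score covariance, so they carry over unchanged; only the diagonal terms shrink to ρᵢσᵢ².
True-score variance = [9.8²·0.72 + 9.2²·0.73] + 19.8352 = 130.936 + 19.8352 = 150.771.
Reliability = 150.771 / 200.515 = 0.752.

0.752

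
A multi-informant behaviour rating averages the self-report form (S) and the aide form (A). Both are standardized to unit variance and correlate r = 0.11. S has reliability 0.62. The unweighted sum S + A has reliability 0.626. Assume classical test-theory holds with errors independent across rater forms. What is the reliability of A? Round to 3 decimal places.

Var(S+A) = 2 + 2·0.11 = 2.220.
True-score variance = ρ_S + ρ_A + 2·0.11, so 0.626 = (0.62 + ρ_A + 0.22) / 2.220.
ρ_A = 0.626·2.220 − 0.62 − 0.22 = 0.550.

0.550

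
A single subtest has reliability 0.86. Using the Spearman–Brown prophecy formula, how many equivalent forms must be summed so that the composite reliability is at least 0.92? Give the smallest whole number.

k ≥ ρ*(1−ρ₁)/(ρ₁(1−ρ*)) = 0.92·0.14 / (0.86·0.08) = 1.872.
Smallest integer k = 2.

2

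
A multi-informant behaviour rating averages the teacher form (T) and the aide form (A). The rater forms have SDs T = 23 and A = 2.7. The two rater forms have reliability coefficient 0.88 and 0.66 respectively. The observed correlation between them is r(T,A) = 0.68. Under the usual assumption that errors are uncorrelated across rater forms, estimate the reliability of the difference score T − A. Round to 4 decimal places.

Var(T−A) = 23² + 2.7² − 2·23·2.7·0.68 = 536.29 − 84.456 = 451.834.
Because errors are independent across components, Cov(Tᵢ,Tⱼ) = Cov(Xᵢ,Xⱼ); the off-diagonal part of the true-score variance is the same as above.
True-score variance = [23²·0.88 + 2.7²·0.66] − 84.456 = 470.331 − 84.456 = 385.875.
Reliability = 385.875 / 451.834 = 0.8540.

0.8540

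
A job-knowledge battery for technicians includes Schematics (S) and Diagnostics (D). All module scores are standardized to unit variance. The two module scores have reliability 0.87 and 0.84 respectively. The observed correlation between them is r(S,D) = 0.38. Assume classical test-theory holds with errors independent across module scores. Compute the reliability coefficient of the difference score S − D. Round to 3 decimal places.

0.766

Var(S−D) = 1 + 1 − 2·0.38 = 2 − 0.76 = 1.24.
Under uncorrelated errors the observed covariances equal the true-score covariances, so only the own-variance terms attenuate.
True-score variance = [0.87 + 0.84] − 0.76 = 1.71 − 0.76 = 0.95.
Reliability = 0.95 / 1.24 = 0.766.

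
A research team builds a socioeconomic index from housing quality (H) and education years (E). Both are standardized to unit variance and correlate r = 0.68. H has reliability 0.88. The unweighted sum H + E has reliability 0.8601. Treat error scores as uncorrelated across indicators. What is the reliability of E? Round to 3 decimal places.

0.650

Var(H+E) = 2 + 2·0.68 = 3.360.
True-score variance = ρ_H + ρ_E + 2·0.68, so 0.8601 = (0.88 + ρ_E + 1.36) / 3.360.
ρ_E = 0.8601·3.360 − 0.88 − 1.36 = 0.650.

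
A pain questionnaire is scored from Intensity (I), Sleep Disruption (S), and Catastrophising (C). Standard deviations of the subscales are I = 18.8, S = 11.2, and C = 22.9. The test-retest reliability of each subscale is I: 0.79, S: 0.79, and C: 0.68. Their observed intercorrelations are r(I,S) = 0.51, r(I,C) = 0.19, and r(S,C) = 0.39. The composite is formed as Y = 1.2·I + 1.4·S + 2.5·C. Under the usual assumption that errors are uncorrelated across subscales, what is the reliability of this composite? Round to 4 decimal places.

0.7838

Var(Y) = 1.2²·18.8² + 1.4²·11.2² + 2.5²·22.9² + 2·[1.68·18.8·11.2·0.51 + 3·18.8·22.9·0.19 + 3.5·11.2·22.9·0.39] = 4032.38 + 1551.8 = 5584.18.
Because errors are independent across components, Cov(Tᵢ,Tⱼ) = Cov(Xᵢ,Xⱼ); the off-diagonal part of the true-score variance is the same as above.
True-score variance = [1.2²·18.8²·0.79 + 1.4²·11.2²·0.79 + 2.5²·22.9²·0.68] + 1551.8 = 2825.05 + 1551.8 = 4376.85.
Reliability = 4376.85 / 5584.18 = 0.7838.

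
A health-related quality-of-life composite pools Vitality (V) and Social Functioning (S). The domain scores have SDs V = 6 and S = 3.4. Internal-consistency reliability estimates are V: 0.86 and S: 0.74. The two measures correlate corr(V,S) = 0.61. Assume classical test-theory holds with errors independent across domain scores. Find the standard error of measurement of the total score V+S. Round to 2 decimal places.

Var(total) = 47.56 + 24.888 = 72.448.
True-score variance = 39.5144 + 24.888 = 64.4024, so reliability = 0.8889.
Error variance = 72.448 − 64.4024 = 8.0456; SEM = √8.0456 = 2.84.

2.84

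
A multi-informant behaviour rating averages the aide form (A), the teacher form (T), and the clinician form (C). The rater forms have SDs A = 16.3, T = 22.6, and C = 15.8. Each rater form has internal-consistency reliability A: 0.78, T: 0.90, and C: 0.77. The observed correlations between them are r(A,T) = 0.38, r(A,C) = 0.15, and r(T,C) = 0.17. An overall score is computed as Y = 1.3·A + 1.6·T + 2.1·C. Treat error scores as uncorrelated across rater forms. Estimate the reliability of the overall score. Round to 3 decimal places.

Var(Y) = 1.3²·16.3² + 1.6²·22.6² + 2.1²·15.8² + 2·[2.08·16.3·22.6·0.38 + 2.73·16.3·15.8·0.15 + 3.36·22.6·15.8·0.17] = 2857.47 + 1201.19 = 4058.66.
With uncorrelated errors the cross-covariances are all true-score covariance, so they carry over unchanged; only the diagonal terms shrink to ρᵢσᵢ².
True-score variance = [1.3²·16.3²·0.78 + 1.6²·22.6²·0.90 + 2.1²·15.8²·0.77] + 1201.19 = 2374.73 + 1201.19 = 3575.91.
Reliability = 3575.91 / 4058.66 = 0.881.

0.881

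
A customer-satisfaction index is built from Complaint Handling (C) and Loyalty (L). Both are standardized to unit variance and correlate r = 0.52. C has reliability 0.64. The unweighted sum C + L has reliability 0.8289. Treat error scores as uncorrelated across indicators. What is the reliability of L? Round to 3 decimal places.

Var(C+L) = 2 + 2·0.52 = 3.040.
True-score variance = ρ_C + ρ_L + 2·0.52, so 0.8289 = (0.64 + ρ_L + 1.04) / 3.040.
ρ_L = 0.8289·3.040 − 0.64 − 1.04 = 0.840.

0.840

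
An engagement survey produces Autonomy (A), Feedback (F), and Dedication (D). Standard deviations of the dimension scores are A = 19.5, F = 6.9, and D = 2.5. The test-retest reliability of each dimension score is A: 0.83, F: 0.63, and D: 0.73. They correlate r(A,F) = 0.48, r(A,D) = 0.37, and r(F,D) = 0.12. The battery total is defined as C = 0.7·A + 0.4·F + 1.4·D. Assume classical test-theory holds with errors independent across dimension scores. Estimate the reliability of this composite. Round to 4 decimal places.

0.8650

Var(C) = 0.7²·19.5² + 0.4²·6.9² + 1.4²·2.5² + 2·[0.28·19.5·6.9·0.48 + 0.98·19.5·2.5·0.37 + 0.56·6.9·2.5·0.12] = 206.19 + 73.8389 = 280.029.
Because errors are independent across components, Cov(Tᵢ,Tⱼ) = Cov(Xᵢ,Xⱼ); the off-diagonal part of the true-score variance is the same as above.
True-score variance = [0.7²·19.5²·0.83 + 0.4²·6.9²·0.63 + 1.4²·2.5²·0.73] + 73.8389 = 168.389 + 73.8389 = 242.228.
Reliability = 242.228 / 280.029 = 0.8650.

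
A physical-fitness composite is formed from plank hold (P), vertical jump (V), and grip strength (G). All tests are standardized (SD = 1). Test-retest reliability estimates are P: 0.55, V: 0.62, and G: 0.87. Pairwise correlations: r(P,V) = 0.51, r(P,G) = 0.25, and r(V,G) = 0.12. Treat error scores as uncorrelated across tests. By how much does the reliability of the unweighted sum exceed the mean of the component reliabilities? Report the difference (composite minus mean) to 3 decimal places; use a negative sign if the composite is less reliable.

Var(sum) = 3 + 1.76 = 4.76; true-score variance = 2.04 + 1.76 = 3.8; composite reliability = 0.7983.
Mean component reliability = 0.6800.
Difference = 0.7983 − 0.6800 = 0.118.

0.118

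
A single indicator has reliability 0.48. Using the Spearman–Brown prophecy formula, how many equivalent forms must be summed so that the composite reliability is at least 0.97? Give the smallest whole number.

k ≥ ρ*(1−ρ₁)/(ρ₁(1−ρ*)) = 0.97·0.52 / (0.48·0.03) = 35.028.
Smallest integer k = 36.

36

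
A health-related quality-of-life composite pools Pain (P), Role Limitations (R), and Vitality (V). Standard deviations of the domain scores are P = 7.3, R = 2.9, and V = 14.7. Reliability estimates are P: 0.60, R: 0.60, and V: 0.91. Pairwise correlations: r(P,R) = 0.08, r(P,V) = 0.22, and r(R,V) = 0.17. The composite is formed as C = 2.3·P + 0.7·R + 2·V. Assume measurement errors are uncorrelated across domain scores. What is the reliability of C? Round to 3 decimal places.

0.862

Var(C) = 2.3²·7.3² + 0.7²·2.9² + 2²·14.7² + 2·[1.61·7.3·2.9·0.08 + 4.6·7.3·14.7·0.22 + 1.4·2.9·14.7·0.17] = 1150.38 + 242.941 = 1393.33.
With uncorrelated errors the cross-covariances are all true-score covariance, so they carry over unchanged; only the diagonal terms shrink to ρᵢσᵢ².
True-score variance = [2.3²·7.3²·0.60 + 0.7²·2.9²·0.60 + 2²·14.7²·0.91] + 242.941 = 958.183 + 242.941 = 1201.12.
Reliability = 1201.12 / 1393.33 = 0.862.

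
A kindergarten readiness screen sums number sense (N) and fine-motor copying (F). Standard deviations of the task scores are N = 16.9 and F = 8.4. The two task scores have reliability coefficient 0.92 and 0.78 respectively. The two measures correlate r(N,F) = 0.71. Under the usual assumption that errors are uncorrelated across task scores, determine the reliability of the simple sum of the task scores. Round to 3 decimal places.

Var(N+F) = 16.9² + 8.4² + 2·[16.9·8.4·0.71] = 356.17 + 201.583 = 557.753.
Because errors are independent across components, Cov(Tᵢ,Tⱼ) = Cov(Xᵢ,Xⱼ); the off-diagonal part of the true-score variance is the same as above.
True-score variance = [16.9²·0.92 + 8.4²·0.78] + 201.583 = 317.798 + 201.583 = 519.381.
Reliability = 519.381 / 557.753 = 0.931.

0.931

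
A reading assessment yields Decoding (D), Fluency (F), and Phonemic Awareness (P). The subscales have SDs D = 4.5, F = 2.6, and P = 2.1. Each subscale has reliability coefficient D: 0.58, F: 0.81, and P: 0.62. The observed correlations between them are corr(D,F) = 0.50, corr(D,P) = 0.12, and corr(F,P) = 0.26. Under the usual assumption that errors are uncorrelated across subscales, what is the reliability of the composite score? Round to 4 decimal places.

Var(D+F+P) = 4.5² + 2.6² + 2.1² + 2·[4.5·2.6·0.50 + 4.5·2.1·0.12 + 2.6·2.1·0.26] = 31.42 + 16.8072 = 48.2272.
With uncorrelated errors the cross-covariances are all true-score covariance, so they carry over unchanged; only the diagonal terms shrink to ρᵢσᵢ².
True-score variance = [4.5²·0.58 + 2.6²·0.81 + 2.1²·0.62] + 16.8072 = 19.9548 + 16.8072 = 36.762.
Reliability = 36.762 / 48.2272 = 0.7623.

0.7623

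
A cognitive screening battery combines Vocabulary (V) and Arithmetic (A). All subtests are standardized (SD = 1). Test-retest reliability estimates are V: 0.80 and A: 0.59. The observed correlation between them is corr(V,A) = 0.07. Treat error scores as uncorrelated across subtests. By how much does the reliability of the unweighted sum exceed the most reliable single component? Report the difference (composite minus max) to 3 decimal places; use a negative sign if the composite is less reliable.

Var(sum) = 2 + 0.14 = 2.14; true-score variance = 1.39 + 0.14 = 1.53; composite reliability = 0.7150.
Max component reliability = 0.8000.
Difference = 0.7150 − 0.8000 = -0.085.

-0.085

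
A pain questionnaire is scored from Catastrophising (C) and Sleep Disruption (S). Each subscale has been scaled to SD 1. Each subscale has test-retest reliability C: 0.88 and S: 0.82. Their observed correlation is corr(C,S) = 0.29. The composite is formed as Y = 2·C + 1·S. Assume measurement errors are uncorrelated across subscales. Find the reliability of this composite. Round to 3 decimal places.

Var(Y) = 2² + 1 + 2·[2·0.29] = 5 + 1.16 = 6.16.
With uncorrelated errors the cross-covariances are all true-score covariance, so they carry over unchanged; only the diagonal terms shrink to ρᵢσᵢ².
True-score variance = [2²·0.88 + 0.82] + 1.16 = 4.34 + 1.16 = 5.5.
Reliability = 5.5 / 6.16 = 0.893.

0.893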